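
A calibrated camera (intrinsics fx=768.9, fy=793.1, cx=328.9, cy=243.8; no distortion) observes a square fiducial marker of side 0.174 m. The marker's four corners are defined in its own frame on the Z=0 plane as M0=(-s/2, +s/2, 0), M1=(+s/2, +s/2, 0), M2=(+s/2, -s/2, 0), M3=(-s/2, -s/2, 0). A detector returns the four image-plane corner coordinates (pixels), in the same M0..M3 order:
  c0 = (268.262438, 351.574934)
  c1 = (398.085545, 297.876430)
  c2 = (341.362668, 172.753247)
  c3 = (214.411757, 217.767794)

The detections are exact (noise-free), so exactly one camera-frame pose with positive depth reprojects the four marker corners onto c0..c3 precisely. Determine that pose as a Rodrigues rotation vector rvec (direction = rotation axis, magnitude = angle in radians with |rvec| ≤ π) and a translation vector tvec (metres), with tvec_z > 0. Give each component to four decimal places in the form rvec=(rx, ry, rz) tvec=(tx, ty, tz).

rvec=(-0.2973, -0.2293, -0.3847) tvec=(-0.0276, 0.0169, 0.9490)

Intrinsics K: fx=768.9, fy=793.1, cx=328.9, cy=243.8
Marker side s = 0.174 m; corners in marker frame (Z=0):
  M0 = (-0.0870, +0.0870, 0)
  M1 = (+0.0870, +0.0870, 0)
  M2 = (+0.0870, -0.0870, 0)
  M3 = (-0.0870, -0.0870, 0)
Detected image corners:
  c0 = (268.262438, 351.574934) px
  c1 = (398.085545, 297.876430) px
  c2 = (341.362668, 172.753247) px
  c3 = (214.411757, 217.767794) px
Planar DLT: solve 8×8 A·h = b for H (H[2,2]=1):
  H  [+825.98129 +240.63809 +306.53623]
  H  [-207.96382 +677.63815 +257.94754]
  H  [+0.28903 -0.25303 +1.00000]
B = K⁻¹H; ‖b₁‖=1.053771, ‖b₂‖=1.053771; λ = 2/(‖b₁‖+‖b₂‖) = 0.948973, sign → tz>0 ⇒ λ=+0.948973
r₁ = λ·B[:,0] = (+0.90210,-0.33315,+0.27428); r₂ = λ·B[:,1] = (+0.39971,+0.88463,-0.24012)
r₃ = r₁×r₂ = (-0.16264,+0.32625,+0.93119); SVD([r₁ r₂ r₃]) → R = UVᵀ:
  R  [+0.90210 +0.39971 -0.16264]
  R  [-0.33315 +0.88463 +0.32625]
  R  [+0.27428 -0.24012 +0.93119]
t = (-0.02760, +0.01693, +0.94897) m
tr R = 2.717920; θ = arccos((tr R − 1)/2) = 0.537561 rad = 30.800°
axis k = ((R−Rᵀ)₃₂, (R−Rᵀ)₁₃, (R−Rᵀ)₂₁) / (2 sinθ) = (-0.553047, -0.426643, -0.715622)
rvec = θ·k = (-0.297297, -0.229346, -0.384690)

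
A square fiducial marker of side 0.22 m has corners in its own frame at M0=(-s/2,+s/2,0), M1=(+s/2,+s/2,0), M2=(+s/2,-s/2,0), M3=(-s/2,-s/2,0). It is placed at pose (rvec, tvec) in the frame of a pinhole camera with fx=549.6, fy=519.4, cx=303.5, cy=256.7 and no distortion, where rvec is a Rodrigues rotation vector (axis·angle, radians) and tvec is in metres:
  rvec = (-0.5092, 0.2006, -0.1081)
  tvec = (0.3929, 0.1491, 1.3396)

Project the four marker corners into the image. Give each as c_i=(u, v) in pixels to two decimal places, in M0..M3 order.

c0=(426.42, 360.85) c1=(522.91, 350.07) c2=(500.95, 270.62) c3=(412.44, 282.59)

Intrinsics K: fx=549.6, fy=519.4, cx=303.5, cy=256.7
Marker side s = 0.22 m; corners in marker frame (Z=0):
  M0 = (-0.1100, +0.1100, 0)
  M1 = (+0.1100, +0.1100, 0)
  M2 = (+0.1100, -0.1100, 0)
  M3 = (-0.1100, -0.1100, 0)
rvec = (-0.5092, 0.2006, -0.1081), |rvec| = θ = 0.55786 rad = 31.963°
Rodrigues: sinθ=0.52937, 1−cosθ=0.15161; R = I + sinθ·[k]× + (1−cosθ)·[k]×²:
    [+0.97470 +0.05282 +0.21717]
    [-0.15234 +0.86799 +0.47263]
    [-0.16354 -0.49376 +0.85408]
t = (0.3929, 0.1491, 1.3396) m
M0: Pc = R·M0+t = (+0.29149, +0.26134, +1.30328); u = 549.6·(+0.29149)/1.30328 + 303.5 = 426.4243, v = 519.4·(+0.26134)/1.30328 + 256.7 = 360.8516
M1: Pc = R·M1+t = (+0.50593, +0.22782, +1.26730); u = 549.6·(+0.50593)/1.26730 + 303.5 = 522.9100, v = 519.4·(+0.22782)/1.26730 + 256.7 = 350.0724
M2: Pc = R·M2+t = (+0.49431, +0.03686, +1.37592); u = 549.6·(+0.49431)/1.37592 + 303.5 = 500.9464, v = 519.4·(+0.03686)/1.37592 + 256.7 = 270.6156
M3: Pc = R·M3+t = (+0.27987, +0.07038, +1.41190); u = 549.6·(+0.27987)/1.41190 + 303.5 = 412.4438, v = 519.4·(+0.07038)/1.41190 + 256.7 = 282.5903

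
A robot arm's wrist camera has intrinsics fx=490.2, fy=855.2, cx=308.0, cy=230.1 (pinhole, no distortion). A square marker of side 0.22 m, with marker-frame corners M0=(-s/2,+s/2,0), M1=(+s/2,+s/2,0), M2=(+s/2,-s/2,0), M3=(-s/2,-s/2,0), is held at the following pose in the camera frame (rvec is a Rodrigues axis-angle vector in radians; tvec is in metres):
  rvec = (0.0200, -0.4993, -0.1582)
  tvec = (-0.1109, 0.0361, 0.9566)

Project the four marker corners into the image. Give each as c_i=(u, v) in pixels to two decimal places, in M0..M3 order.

Intrinsics K: fx=490.2, fy=855.2, cx=308.0, cy=230.1
Marker side s = 0.22 m; corners in marker frame (Z=0):
  M0 = (-0.1100, +0.1100, 0)
  M1 = (+0.1100, +0.1100, 0)
  M2 = (+0.1100, -0.1100, 0)
  M3 = (-0.1100, -0.1100, 0)
rvec = (0.0200, -0.4993, -0.1582), |rvec| = θ = 0.52414 rad = 30.031°
Rodrigues: sinθ=0.50047, 1−cosθ=0.13425; R = I + sinθ·[k]× + (1−cosθ)·[k]×²:
    [+0.86595 +0.14618 -0.47830]
    [-0.15593 +0.98757 +0.01950]
    [+0.47520 +0.05770 +0.87798]
t = (-0.1109, 0.0361, 0.9566) m
M0: Pc = R·M0+t = (-0.19007, +0.16189, +0.91067); u = 490.2·(-0.19007)/0.91067 + 308.0 = 205.6860, v = 855.2·(+0.16189)/0.91067 + 230.1 = 382.1247
M1: Pc = R·M1+t = (+0.00043, +0.12758, +1.01522); u = 490.2·(+0.00043)/1.01522 + 308.0 = 308.2093, v = 855.2·(+0.12758)/1.01522 + 230.1 = 337.5711
M2: Pc = R·M2+t = (-0.03173, -0.08969, +1.00253); u = 490.2·(-0.03173)/1.00253 + 308.0 = 292.4876, v = 855.2·(-0.08969)/1.00253 + 230.1 = 153.5937
M3: Pc = R·M3+t = (-0.22223, -0.05538, +0.89798); u = 490.2·(-0.22223)/0.89798 + 308.0 = 186.6846, v = 855.2·(-0.05538)/0.89798 + 230.1 = 177.3580

c0=(205.69, 382.12) c1=(308.21, 337.57) c2=(292.49, 153.59) c3=(186.68, 177.36)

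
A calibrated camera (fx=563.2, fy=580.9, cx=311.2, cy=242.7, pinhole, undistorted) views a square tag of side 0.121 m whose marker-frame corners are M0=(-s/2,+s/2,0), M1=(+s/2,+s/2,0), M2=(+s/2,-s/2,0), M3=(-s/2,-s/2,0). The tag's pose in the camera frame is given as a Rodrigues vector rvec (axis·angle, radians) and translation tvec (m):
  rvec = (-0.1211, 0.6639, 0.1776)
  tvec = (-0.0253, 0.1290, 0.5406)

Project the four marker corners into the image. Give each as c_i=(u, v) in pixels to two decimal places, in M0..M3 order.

Intrinsics K: fx=563.2, fy=580.9, cx=311.2, cy=242.7
Marker side s = 0.121 m; corners in marker frame (Z=0):
  M0 = (-0.0605, +0.0605, 0)
  M1 = (+0.0605, +0.0605, 0)
  M2 = (+0.0605, -0.0605, 0)
  M3 = (-0.0605, -0.0605, 0)
rvec = (-0.1211, 0.6639, 0.1776), |rvec| = θ = 0.69783 rad = 39.983°
Rodrigues: sinθ=0.64256, 1−cosθ=0.23376; R = I + sinθ·[k]× + (1−cosθ)·[k]×²:
    [+0.77328 -0.20213 +0.60099]
    [+0.12494 +0.97782 +0.16811]
    [-0.62164 -0.05491 +0.78138]
t = (-0.0253, 0.1290, 0.5406) m
M0: Pc = R·M0+t = (-0.08431, +0.18060, +0.57489); u = 563.2·(-0.08431)/0.57489 + 311.2 = 228.6021, v = 580.9·(+0.18060)/0.57489 + 242.7 = 425.1882
M1: Pc = R·M1+t = (+0.00925, +0.19572, +0.49967); u = 563.2·(+0.00925)/0.49967 + 311.2 = 321.6313, v = 580.9·(+0.19572)/0.49967 + 242.7 = 470.2344
M2: Pc = R·M2+t = (+0.03371, +0.07740, +0.50631); u = 563.2·(+0.03371)/0.50631 + 311.2 = 348.6996, v = 580.9·(+0.07740)/0.50631 + 242.7 = 331.5030
M3: Pc = R·M3+t = (-0.05985, +0.06228, +0.58153); u = 563.2·(-0.05985)/0.58153 + 311.2 = 253.2322, v = 580.9·(+0.06228)/0.58153 + 242.7 = 304.9156

c0=(228.60, 425.19) c1=(321.63, 470.23) c2=(348.70, 331.50) c3=(253.23, 304.92)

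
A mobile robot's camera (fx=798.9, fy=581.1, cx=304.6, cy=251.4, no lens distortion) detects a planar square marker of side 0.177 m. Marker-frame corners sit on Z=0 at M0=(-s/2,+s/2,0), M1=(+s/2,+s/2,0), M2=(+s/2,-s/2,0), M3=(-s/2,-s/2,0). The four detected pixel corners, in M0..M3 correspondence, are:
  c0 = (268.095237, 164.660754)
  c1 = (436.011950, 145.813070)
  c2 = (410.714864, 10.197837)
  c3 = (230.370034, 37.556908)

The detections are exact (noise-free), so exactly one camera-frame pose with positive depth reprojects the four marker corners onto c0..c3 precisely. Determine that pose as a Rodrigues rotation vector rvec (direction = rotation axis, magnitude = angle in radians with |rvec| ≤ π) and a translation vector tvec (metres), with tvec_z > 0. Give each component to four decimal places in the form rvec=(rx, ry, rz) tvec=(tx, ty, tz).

Intrinsics K: fx=798.9, fy=581.1, cx=304.6, cy=251.4
Marker side s = 0.177 m; corners in marker frame (Z=0):
  M0 = (-0.0885, +0.0885, 0)
  M1 = (+0.0885, +0.0885, 0)
  M2 = (+0.0885, -0.0885, 0)
  M3 = (-0.0885, -0.0885, 0)
Detected image corners:
  c0 = (268.095237, 164.660754) px
  c1 = (436.011950, 145.813070) px
  c2 = (410.714864, 10.197837) px
  c3 = (230.370034, 37.556908) px
Planar DLT: solve 8×8 A·h = b for H (H[2,2]=1):
  H  [+886.17905 +331.93247 +334.72838]
  H  [-155.17692 +782.28387 +92.49432]
  H  [-0.28605 +0.45500 +1.00000]
B = K⁻¹H; ‖b₁‖=1.259618, ‖b₂‖=1.259618; λ = 2/(‖b₁‖+‖b₂‖) = 0.793892, sign → tz>0 ⇒ λ=+0.793892
r₁ = λ·B[:,0] = (+0.96721,-0.11376,-0.22709); r₂ = λ·B[:,1] = (+0.19213,+0.91247,+0.36122)
r₃ = r₁×r₂ = (+0.16612,-0.39300,+0.90441); SVD([r₁ r₂ r₃]) → R = UVᵀ:
  R  [+0.96721 +0.19213 +0.16612]
  R  [-0.11376 +0.91247 -0.39300]
  R  [-0.22709 +0.36122 +0.90441]
t = (+0.02994, -0.21710, +0.79389) m
tr R = 2.784087; θ = arccos((tr R − 1)/2) = 0.468949 rad = 26.869°
axis k = ((R−Rᵀ)₃₂, (R−Rᵀ)₁₃, (R−Rᵀ)₂₁) / (2 sinθ) = (+0.834410, +0.435019, -0.338405)
rvec = θ·k = (+0.391296, +0.204002, -0.158695)

rvec=(0.3913, 0.2040, -0.1587) tvec=(0.0299, -0.2171, 0.7939)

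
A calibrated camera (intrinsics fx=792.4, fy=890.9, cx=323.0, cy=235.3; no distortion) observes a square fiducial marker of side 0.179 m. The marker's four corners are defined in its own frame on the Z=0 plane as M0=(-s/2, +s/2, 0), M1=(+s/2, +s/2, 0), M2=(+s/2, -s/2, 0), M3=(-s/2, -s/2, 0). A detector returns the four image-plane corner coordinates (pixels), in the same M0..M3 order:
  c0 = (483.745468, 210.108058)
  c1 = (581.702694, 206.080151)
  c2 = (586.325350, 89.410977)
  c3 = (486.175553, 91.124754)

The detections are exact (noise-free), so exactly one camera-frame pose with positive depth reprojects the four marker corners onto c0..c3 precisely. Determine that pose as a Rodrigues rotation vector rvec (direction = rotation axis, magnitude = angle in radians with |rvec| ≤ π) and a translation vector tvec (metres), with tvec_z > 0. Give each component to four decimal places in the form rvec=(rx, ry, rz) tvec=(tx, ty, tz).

rvec=(0.1726, -0.1566, -0.0261) tvec=(0.3626, -0.1300, 1.3557)

Intrinsics K: fx=792.4, fy=890.9, cx=323.0, cy=235.3
Marker side s = 0.179 m; corners in marker frame (Z=0):
  M0 = (-0.0895, +0.0895, 0)
  M1 = (+0.0895, +0.0895, 0)
  M2 = (+0.0895, -0.0895, 0)
  M3 = (-0.0895, -0.0895, 0)
Detected image corners:
  c0 = (483.745468, 210.108058) px
  c1 = (581.702694, 206.080151) px
  c2 = (586.325350, 89.410977) px
  c3 = (486.175553, 91.124754) px
Planar DLT: solve 8×8 A·h = b for H (H[2,2]=1):
  H  [+613.60918 +48.47967 +534.96726]
  H  [+0.72039 +677.22890 +149.83970]
  H  [+0.11283 +0.12768 +1.00000]
B = K⁻¹H; ‖b₁‖=0.737632, ‖b₂‖=0.737633; λ = 2/(‖b₁‖+‖b₂‖) = 1.355689, sign → tz>0 ⇒ λ=+1.355689
r₁ = λ·B[:,0] = (+0.98745,-0.03930,+0.15297); r₂ = λ·B[:,1] = (+0.01239,+0.98483,+0.17309)
r₃ = r₁×r₂ = (-0.15745,-0.16902,+0.97295); SVD([r₁ r₂ r₃]) → R = UVᵀ:
  R  [+0.98745 +0.01239 -0.15745]
  R  [-0.03930 +0.98483 -0.16902]
  R  [+0.15297 +0.17309 +0.97295]
t = (+0.36265, -0.13005, +1.35569) m
tr R = 2.945232; θ = arccos((tr R − 1)/2) = 0.234562 rad = 13.439°
axis k = ((R−Rᵀ)₃₂, (R−Rᵀ)₁₃, (R−Rᵀ)₂₁) / (2 sinθ) = (+0.735992, -0.667795, -0.111203)
rvec = θ·k = (+0.172636, -0.156640, -0.026084)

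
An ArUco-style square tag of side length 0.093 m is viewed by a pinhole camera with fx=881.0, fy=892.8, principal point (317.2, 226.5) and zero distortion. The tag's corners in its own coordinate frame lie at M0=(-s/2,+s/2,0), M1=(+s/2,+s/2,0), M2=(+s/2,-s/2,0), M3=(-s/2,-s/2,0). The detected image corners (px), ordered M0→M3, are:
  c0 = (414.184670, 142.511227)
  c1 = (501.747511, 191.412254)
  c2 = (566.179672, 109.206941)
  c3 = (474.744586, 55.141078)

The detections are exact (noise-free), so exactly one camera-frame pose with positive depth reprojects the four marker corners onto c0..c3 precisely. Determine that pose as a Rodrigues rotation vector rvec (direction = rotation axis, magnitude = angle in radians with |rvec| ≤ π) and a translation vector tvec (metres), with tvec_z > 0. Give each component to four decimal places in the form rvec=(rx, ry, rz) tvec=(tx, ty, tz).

Intrinsics K: fx=881.0, fy=892.8, cx=317.2, cy=226.5
Marker side s = 0.093 m; corners in marker frame (Z=0):
  M0 = (-0.0465, +0.0465, 0)
  M1 = (+0.0465, +0.0465, 0)
  M2 = (+0.0465, -0.0465, 0)
  M3 = (-0.0465, -0.0465, 0)
Detected image corners:
  c0 = (414.184670, 142.511227) px
  c1 = (501.747511, 191.412254) px
  c2 = (566.179672, 109.206941) px
  c3 = (474.744586, 55.141078) px
Planar DLT: solve 8×8 A·h = b for H (H[2,2]=1):
  H  [+1089.70359 -355.29531 +488.81704]
  H  [+585.33530 +992.06490 +126.15820]
  H  [+0.26160 +0.64789 +1.00000]
B = K⁻¹H; ‖b₁‖=1.312033, ‖b₂‖=1.312033; λ = 2/(‖b₁‖+‖b₂‖) = 0.762176, sign → tz>0 ⇒ λ=+0.762176
r₁ = λ·B[:,0] = (+0.87094,+0.44911,+0.19938); r₂ = λ·B[:,1] = (-0.48517,+0.72164,+0.49381)
r₃ = r₁×r₂ = (+0.07789,-0.52681,+0.84640); SVD([r₁ r₂ r₃]) → R = UVᵀ:
  R  [+0.87094 -0.48517 +0.07789]
  R  [+0.44911 +0.72164 -0.52681]
  R  [+0.19938 +0.49381 +0.84640]
t = (+0.14847, -0.08566, +0.76218) m
tr R = 2.438989; θ = arccos((tr R − 1)/2) = 0.767722 rad = 43.987°
axis k = ((R−Rᵀ)₃₂, (R−Rᵀ)₁₃, (R−Rᵀ)₂₁) / (2 sinθ) = (+0.734791, -0.087465, +0.672631)
rvec = θ·k = (+0.564115, -0.067149, +0.516394)

rvec=(0.5641, -0.0671, 0.5164) tvec=(0.1485, -0.0857, 0.7622)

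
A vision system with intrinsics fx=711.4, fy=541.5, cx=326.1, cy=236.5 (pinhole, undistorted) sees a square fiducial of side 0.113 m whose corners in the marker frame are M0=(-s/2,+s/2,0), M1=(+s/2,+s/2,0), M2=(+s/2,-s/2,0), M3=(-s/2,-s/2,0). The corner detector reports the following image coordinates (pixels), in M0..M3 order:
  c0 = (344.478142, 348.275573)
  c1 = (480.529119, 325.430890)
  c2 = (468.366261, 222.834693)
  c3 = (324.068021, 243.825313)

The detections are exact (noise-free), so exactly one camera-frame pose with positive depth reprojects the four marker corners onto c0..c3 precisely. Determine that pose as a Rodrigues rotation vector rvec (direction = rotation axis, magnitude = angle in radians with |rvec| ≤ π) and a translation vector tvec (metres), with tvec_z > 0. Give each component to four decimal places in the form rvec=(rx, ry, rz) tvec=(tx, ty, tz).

rvec=(0.2606, -0.1688, -0.1656) tvec=(0.0614, 0.0506, 0.5490)

Intrinsics K: fx=711.4, fy=541.5, cx=326.1, cy=236.5
Marker side s = 0.113 m; corners in marker frame (Z=0):
  M0 = (-0.0565, +0.0565, 0)
  M1 = (+0.0565, +0.0565, 0)
  M2 = (+0.0565, -0.0565, 0)
  M3 = (-0.0565, -0.0565, 0)
Detected image corners:
  c0 = (344.478142, 348.275573) px
  c1 = (480.529119, 325.430890) px
  c2 = (468.366261, 222.834693) px
  c3 = (324.068021, 243.825313) px
Planar DLT: solve 8×8 A·h = b for H (H[2,2]=1):
  H  [+1345.52633 +341.80345 +405.62451]
  H  [-119.41623 +1055.76407 +286.36282]
  H  [+0.26228 +0.49020 +1.00000]
B = K⁻¹H; ‖b₁‖=1.821551, ‖b₂‖=1.821551; λ = 2/(‖b₁‖+‖b₂‖) = 0.548983, sign → tz>0 ⇒ λ=+0.548983
r₁ = λ·B[:,0] = (+0.97233,-0.18395,+0.14398); r₂ = λ·B[:,1] = (+0.14041,+0.95282,+0.26911)
r₃ = r₁×r₂ = (-0.18669,-0.24145,+0.95229); SVD([r₁ r₂ r₃]) → R = UVᵀ:
  R  [+0.97233 +0.14041 -0.18669]
  R  [-0.18395 +0.95282 -0.24145]
  R  [+0.14398 +0.26911 +0.95229]
t = (+0.06137, +0.05055, +0.54898) m
tr R = 2.877438; θ = arccos((tr R − 1)/2) = 0.351902 rad = 20.162°
axis k = ((R−Rᵀ)₃₂, (R−Rᵀ)₁₃, (R−Rᵀ)₂₁) / (2 sinθ) = (+0.740616, -0.479685, -0.470521)
rvec = θ·k = (+0.260624, -0.168802, -0.165577)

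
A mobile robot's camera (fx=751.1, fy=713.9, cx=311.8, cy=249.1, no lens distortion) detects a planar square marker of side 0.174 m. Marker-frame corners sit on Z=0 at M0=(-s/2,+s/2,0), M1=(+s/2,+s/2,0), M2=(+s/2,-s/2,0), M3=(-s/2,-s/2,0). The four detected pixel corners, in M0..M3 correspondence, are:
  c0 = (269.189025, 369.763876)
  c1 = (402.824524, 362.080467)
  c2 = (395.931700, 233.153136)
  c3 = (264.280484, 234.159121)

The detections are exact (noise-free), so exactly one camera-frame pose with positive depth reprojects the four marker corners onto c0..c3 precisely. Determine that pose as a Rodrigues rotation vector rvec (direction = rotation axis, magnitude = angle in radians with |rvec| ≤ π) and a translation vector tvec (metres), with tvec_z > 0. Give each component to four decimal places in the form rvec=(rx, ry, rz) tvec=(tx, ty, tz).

rvec=(-0.0980, -0.2725, -0.0272) tvec=(0.0287, 0.0660, 0.9411)

Intrinsics K: fx=751.1, fy=713.9, cx=311.8, cy=249.1
Marker side s = 0.174 m; corners in marker frame (Z=0):
  M0 = (-0.0870, +0.0870, 0)
  M1 = (+0.0870, +0.0870, 0)
  M2 = (+0.0870, -0.0870, 0)
  M3 = (-0.0870, -0.0870, 0)
Detected image corners:
  c0 = (269.189025, 369.763876) px
  c1 = (402.824524, 362.080467) px
  c2 = (395.931700, 233.153136) px
  c3 = (264.280484, 234.159121) px
Planar DLT: solve 8×8 A·h = b for H (H[2,2]=1):
  H  [+857.82278 +1.16925 +334.68649]
  H  [+61.20456 +730.07041 +299.16684]
  H  [+0.28690 -0.09874 +1.00000]
B = K⁻¹H; ‖b₁‖=1.062556, ‖b₂‖=1.062556; λ = 2/(‖b₁‖+‖b₂‖) = 0.941127, sign → tz>0 ⇒ λ=+0.941127
r₁ = λ·B[:,0] = (+0.96276,-0.01353,+0.27001); r₂ = λ·B[:,1] = (+0.04004,+0.99487,-0.09292)
r₃ = r₁×r₂ = (-0.26737,+0.10028,+0.95836); SVD([r₁ r₂ r₃]) → R = UVᵀ:
  R  [+0.96276 +0.04004 -0.26737]
  R  [-0.01353 +0.99487 +0.10028]
  R  [+0.27001 -0.09292 +0.95836]
t = (+0.02868, +0.06600, +0.94113) m
tr R = 2.915994; θ = arccos((tr R − 1)/2) = 0.290862 rad = 16.665°
axis k = ((R−Rᵀ)₃₂, (R−Rᵀ)₁₃, (R−Rᵀ)₂₁) / (2 sinθ) = (-0.336845, -0.936917, -0.093397)
rvec = θ·k = (-0.097975, -0.272513, -0.027166)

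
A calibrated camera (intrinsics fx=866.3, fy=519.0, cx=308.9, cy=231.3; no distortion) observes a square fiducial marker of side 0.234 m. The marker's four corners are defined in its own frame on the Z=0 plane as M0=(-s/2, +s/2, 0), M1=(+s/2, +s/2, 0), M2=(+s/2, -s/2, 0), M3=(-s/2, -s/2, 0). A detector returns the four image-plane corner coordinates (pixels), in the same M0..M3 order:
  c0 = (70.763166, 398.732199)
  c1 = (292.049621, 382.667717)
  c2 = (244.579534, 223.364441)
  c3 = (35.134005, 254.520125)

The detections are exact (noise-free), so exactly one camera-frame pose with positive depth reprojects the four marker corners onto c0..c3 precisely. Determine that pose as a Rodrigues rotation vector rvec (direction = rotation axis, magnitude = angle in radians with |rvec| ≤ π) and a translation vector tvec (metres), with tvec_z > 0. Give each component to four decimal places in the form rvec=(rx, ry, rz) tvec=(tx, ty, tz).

rvec=(-0.0831, 0.3781, -0.2047) tvec=(-0.1422, 0.1274, 0.7984)

Intrinsics K: fx=866.3, fy=519.0, cx=308.9, cy=231.3
Marker side s = 0.234 m; corners in marker frame (Z=0):
  M0 = (-0.1170, +0.1170, 0)
  M1 = (+0.1170, +0.1170, 0)
  M2 = (+0.1170, -0.1170, 0)
  M3 = (-0.1170, -0.1170, 0)
Detected image corners:
  c0 = (70.763166, 398.732199) px
  c1 = (292.049621, 382.667717) px
  c2 = (244.579534, 223.364441) px
  c3 = (35.134005, 254.520125) px
Planar DLT: solve 8×8 A·h = b for H (H[2,2]=1):
  H  [+847.95293 +152.38001 +154.62534]
  H  [-242.52143 +600.09115 +314.12151]
  H  [-0.44807 -0.14851 +1.00000]
B = K⁻¹H; ‖b₁‖=1.252506, ‖b₂‖=1.252506; λ = 2/(‖b₁‖+‖b₂‖) = 0.798399, sign → tz>0 ⇒ λ=+0.798399
r₁ = λ·B[:,0] = (+0.90905,-0.21365,-0.35774); r₂ = λ·B[:,1] = (+0.18272,+0.97599,-0.11857)
r₃ = r₁×r₂ = (+0.37449,+0.04242,+0.92626); SVD([r₁ r₂ r₃]) → R = UVᵀ:
  R  [+0.90905 +0.18272 +0.37449]
  R  [-0.21365 +0.97599 +0.04242]
  R  [-0.35774 -0.11857 +0.92626]
t = (-0.14218, +0.12741, +0.79840) m
tr R = 2.811303; θ = arccos((tr R − 1)/2) = 0.437883 rad = 25.089°
axis k = ((R−Rᵀ)₃₂, (R−Rᵀ)₁₃, (R−Rᵀ)₂₁) / (2 sinθ) = (-0.189845, +0.863429, -0.467385)
rvec = θ·k = (-0.083130, +0.378081, -0.204660)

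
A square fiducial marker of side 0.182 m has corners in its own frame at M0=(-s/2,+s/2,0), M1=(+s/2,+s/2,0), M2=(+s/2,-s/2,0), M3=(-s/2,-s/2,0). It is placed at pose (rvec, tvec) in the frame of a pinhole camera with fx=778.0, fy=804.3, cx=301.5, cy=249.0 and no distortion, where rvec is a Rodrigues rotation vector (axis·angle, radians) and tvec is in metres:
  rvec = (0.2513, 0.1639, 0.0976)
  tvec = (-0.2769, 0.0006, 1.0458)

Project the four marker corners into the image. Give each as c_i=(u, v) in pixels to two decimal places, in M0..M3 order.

c0=(33.34, 306.75) c1=(158.19, 324.38) c2=(162.20, 188.00) c3=(31.66, 173.15)

Intrinsics K: fx=778.0, fy=804.3, cx=301.5, cy=249.0
Marker side s = 0.182 m; corners in marker frame (Z=0):
  M0 = (-0.0910, +0.0910, 0)
  M1 = (+0.0910, +0.0910, 0)
  M2 = (+0.0910, -0.0910, 0)
  M3 = (-0.0910, -0.0910, 0)
rvec = (0.2513, 0.1639, 0.0976), |rvec| = θ = 0.31550 rad = 18.077°
Rodrigues: sinθ=0.31029, 1−cosθ=0.04936; R = I + sinθ·[k]× + (1−cosθ)·[k]×²:
    [+0.98196 -0.07557 +0.17336]
    [+0.11641 +0.96396 -0.23922]
    [-0.14903 +0.25508 +0.95536]
t = (-0.2769, 0.0006, 1.0458) m
M0: Pc = R·M0+t = (-0.37313, +0.07773, +1.08257); u = 778.0·(-0.37313)/1.08257 + 301.5 = 33.3443, v = 804.3·(+0.07773)/1.08257 + 249.0 = 306.7473
M1: Pc = R·M1+t = (-0.19442, +0.09891, +1.05545); u = 778.0·(-0.19442)/1.05545 + 301.5 = 158.1891, v = 804.3·(+0.09891)/1.05545 + 249.0 = 324.3769
M2: Pc = R·M2+t = (-0.18067, -0.07653, +1.00903); u = 778.0·(-0.18067)/1.00903 + 301.5 = 162.1994, v = 804.3·(-0.07653)/1.00903 + 249.0 = 187.9999
M3: Pc = R·M3+t = (-0.35938, -0.09771, +1.03615); u = 778.0·(-0.35938)/1.03615 + 301.5 = 31.6558, v = 804.3·(-0.09771)/1.03615 + 249.0 = 173.1505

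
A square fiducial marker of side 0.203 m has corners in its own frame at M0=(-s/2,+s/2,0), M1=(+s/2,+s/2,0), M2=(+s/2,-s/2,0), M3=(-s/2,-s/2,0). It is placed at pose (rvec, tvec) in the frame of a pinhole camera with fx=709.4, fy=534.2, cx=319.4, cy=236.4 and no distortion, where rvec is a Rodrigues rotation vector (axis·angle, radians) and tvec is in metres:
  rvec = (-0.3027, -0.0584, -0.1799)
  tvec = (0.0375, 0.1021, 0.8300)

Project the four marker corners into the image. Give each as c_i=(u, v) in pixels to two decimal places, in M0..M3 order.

c0=(280.49, 381.00) c1=(456.17, 355.52) c2=(416.19, 230.15) c3=(251.91, 251.35)

Intrinsics K: fx=709.4, fy=534.2, cx=319.4, cy=236.4
Marker side s = 0.203 m; corners in marker frame (Z=0):
  M0 = (-0.1015, +0.1015, 0)
  M1 = (+0.1015, +0.1015, 0)
  M2 = (+0.1015, -0.1015, 0)
  M3 = (-0.1015, -0.1015, 0)
rvec = (-0.3027, -0.0584, -0.1799), |rvec| = θ = 0.35693 rad = 20.451°
Rodrigues: sinθ=0.34940, 1−cosθ=0.06303; R = I + sinθ·[k]× + (1−cosθ)·[k]×²:
    [+0.98230 +0.18485 -0.03023]
    [-0.16736 +0.93866 +0.30151]
    [+0.08411 -0.29112 +0.95298]
t = (0.0375, 0.1021, 0.8300) m
M0: Pc = R·M0+t = (-0.04344, +0.21436, +0.79191); u = 709.4·(-0.04344)/0.79191 + 319.4 = 280.4851, v = 534.2·(+0.21436)/0.79191 + 236.4 = 381.0009
M1: Pc = R·M1+t = (+0.15597, +0.18039, +0.80899); u = 709.4·(+0.15597)/0.80899 + 319.4 = 456.1661, v = 534.2·(+0.18039)/0.80899 + 236.4 = 355.5151
M2: Pc = R·M2+t = (+0.11844, -0.01016, +0.86809); u = 709.4·(+0.11844)/0.86809 + 319.4 = 416.1904, v = 534.2·(-0.01016)/0.86809 + 236.4 = 230.1472
M3: Pc = R·M3+t = (-0.08097, +0.02381, +0.85101); u = 709.4·(-0.08097)/0.85101 + 319.4 = 251.9071, v = 534.2·(+0.02381)/0.85101 + 236.4 = 251.3480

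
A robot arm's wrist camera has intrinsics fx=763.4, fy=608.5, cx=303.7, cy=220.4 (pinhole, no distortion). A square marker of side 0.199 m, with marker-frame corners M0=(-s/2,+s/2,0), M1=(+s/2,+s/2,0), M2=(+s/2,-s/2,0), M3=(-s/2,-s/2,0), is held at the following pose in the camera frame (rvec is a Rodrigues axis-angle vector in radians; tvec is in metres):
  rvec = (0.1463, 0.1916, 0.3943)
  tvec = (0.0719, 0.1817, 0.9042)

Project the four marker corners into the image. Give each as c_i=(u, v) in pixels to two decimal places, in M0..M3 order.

Intrinsics K: fx=763.4, fy=608.5, cx=303.7, cy=220.4
Marker side s = 0.199 m; corners in marker frame (Z=0):
  M0 = (-0.0995, +0.0995, 0)
  M1 = (+0.0995, +0.0995, 0)
  M2 = (+0.0995, -0.0995, 0)
  M3 = (-0.0995, -0.0995, 0)
rvec = (0.1463, 0.1916, 0.3943), |rvec| = θ = 0.46215 rad = 26.479°
Rodrigues: sinθ=0.44588, 1−cosθ=0.10491; R = I + sinθ·[k]× + (1−cosθ)·[k]×²:
    [+0.90561 -0.36665 +0.21319]
    [+0.39418 +0.91312 -0.10404]
    [-0.15652 +0.17825 +0.97146]
t = (0.0719, 0.1817, 0.9042) m
M0: Pc = R·M0+t = (-0.05469, +0.23333, +0.93751); u = 763.4·(-0.05469)/0.93751 + 303.7 = 259.1675, v = 608.5·(+0.23333)/0.93751 + 220.4 = 371.8483
M1: Pc = R·M1+t = (+0.12553, +0.31178, +0.90636); u = 763.4·(+0.12553)/0.90636 + 303.7 = 409.4271, v = 608.5·(+0.31178)/0.90636 + 220.4 = 429.7161
M2: Pc = R·M2+t = (+0.19849, +0.13007, +0.87089); u = 763.4·(+0.19849)/0.87089 + 303.7 = 477.6904, v = 608.5·(+0.13007)/0.87089 + 220.4 = 311.2778
M3: Pc = R·M3+t = (+0.01827, +0.05162, +0.90204); u = 763.4·(+0.01827)/0.90204 + 303.7 = 319.1648, v = 608.5·(+0.05162)/0.90204 + 220.4 = 255.2241

c0=(259.17, 371.85) c1=(409.43, 429.72) c2=(477.69, 311.28) c3=(319.16, 255.22)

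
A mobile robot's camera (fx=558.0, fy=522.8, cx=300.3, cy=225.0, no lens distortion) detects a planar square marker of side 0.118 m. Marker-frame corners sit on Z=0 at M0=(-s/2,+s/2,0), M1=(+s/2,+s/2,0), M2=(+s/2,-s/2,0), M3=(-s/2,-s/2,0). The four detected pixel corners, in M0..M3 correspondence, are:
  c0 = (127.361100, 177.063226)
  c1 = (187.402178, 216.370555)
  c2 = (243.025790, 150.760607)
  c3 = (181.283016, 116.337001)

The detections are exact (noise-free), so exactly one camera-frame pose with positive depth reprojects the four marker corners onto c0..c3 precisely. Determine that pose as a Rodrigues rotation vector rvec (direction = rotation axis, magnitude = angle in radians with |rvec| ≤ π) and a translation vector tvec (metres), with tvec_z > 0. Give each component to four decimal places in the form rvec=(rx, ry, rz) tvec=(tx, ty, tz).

rvec=(-0.2964, 0.3375, 0.5952) tvec=(-0.1565, -0.0875, 0.7520)

Intrinsics K: fx=558.0, fy=522.8, cx=300.3, cy=225.0
Marker side s = 0.118 m; corners in marker frame (Z=0):
  M0 = (-0.0590, +0.0590, 0)
  M1 = (+0.0590, +0.0590, 0)
  M2 = (+0.0590, -0.0590, 0)
  M3 = (-0.0590, -0.0590, 0)
Detected image corners:
  c0 = (127.361100, 177.063226) px
  c1 = (187.402178, 216.370555) px
  c2 = (243.025790, 150.760607) px
  c3 = (181.283016, 116.337001) px
Planar DLT: solve 8×8 A·h = b for H (H[2,2]=1):
  H  [+419.99970 -506.66707 +184.20695]
  H  [+226.22093 +496.51412 +164.13625]
  H  [-0.52028 -0.23117 +1.00000]
B = K⁻¹H; ‖b₁‖=1.329776, ‖b₂‖=1.329776; λ = 2/(‖b₁‖+‖b₂‖) = 0.752006, sign → tz>0 ⇒ λ=+0.752006
r₁ = λ·B[:,0] = (+0.77659,+0.49379,-0.39126); r₂ = λ·B[:,1] = (-0.58927,+0.78901,-0.17384)
r₃ = r₁×r₂ = (+0.22287,+0.36556,+0.90371); SVD([r₁ r₂ r₃]) → R = UVᵀ:
  R  [+0.77659 -0.58927 +0.22287]
  R  [+0.49379 +0.78901 +0.36556]
  R  [-0.39126 -0.17384 +0.90371]
t = (-0.15646, -0.08755, +0.75201) m
tr R = 2.469315; θ = arccos((tr R − 1)/2) = 0.745635 rad = 42.722°
axis k = ((R−Rᵀ)₃₂, (R−Rᵀ)₁₃, (R−Rᵀ)₂₁) / (2 sinθ) = (-0.397529, +0.452601, +0.798200)
rvec = θ·k = (-0.296412, +0.337475, +0.595165)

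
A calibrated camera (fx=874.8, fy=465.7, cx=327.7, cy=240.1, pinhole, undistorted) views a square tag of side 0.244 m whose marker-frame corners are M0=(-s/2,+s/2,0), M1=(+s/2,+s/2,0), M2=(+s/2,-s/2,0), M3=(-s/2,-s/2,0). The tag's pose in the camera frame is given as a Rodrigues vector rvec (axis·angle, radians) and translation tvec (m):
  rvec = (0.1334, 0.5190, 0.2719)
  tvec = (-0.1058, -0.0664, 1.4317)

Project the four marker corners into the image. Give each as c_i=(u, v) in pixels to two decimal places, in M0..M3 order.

c0=(192.04, 244.68) c1=(308.16, 268.58) c2=(342.59, 189.18) c3=(220.03, 170.73)

Intrinsics K: fx=874.8, fy=465.7, cx=327.7, cy=240.1
Marker side s = 0.244 m; corners in marker frame (Z=0):
  M0 = (-0.1220, +0.1220, 0)
  M1 = (+0.1220, +0.1220, 0)
  M2 = (+0.1220, -0.1220, 0)
  M3 = (-0.1220, -0.1220, 0)
rvec = (0.1334, 0.5190, 0.2719), |rvec| = θ = 0.60090 rad = 34.429°
Rodrigues: sinθ=0.56539, 1−cosθ=0.17518; R = I + sinθ·[k]× + (1−cosθ)·[k]×²:
    [+0.83346 -0.22224 +0.50592]
    [+0.28942 +0.95550 -0.05706]
    [-0.47073 +0.19398 +0.86069]
t = (-0.1058, -0.0664, 1.4317) m
M0: Pc = R·M0+t = (-0.23460, +0.01486, +1.51279); u = 874.8·(-0.23460)/1.51279 + 327.7 = 192.0411, v = 465.7·(+0.01486)/1.51279 + 240.1 = 244.6752
M1: Pc = R·M1+t = (-0.03123, +0.08548, +1.39794); u = 874.8·(-0.03123)/1.39794 + 327.7 = 308.1559, v = 465.7·(+0.08548)/1.39794 + 240.1 = 268.5763
M2: Pc = R·M2+t = (+0.02300, -0.14766, +1.35061); u = 874.8·(+0.02300)/1.35061 + 327.7 = 342.5943, v = 465.7·(-0.14766)/1.35061 + 240.1 = 189.1849
M3: Pc = R·M3+t = (-0.18037, -0.21828, +1.46546); u = 874.8·(-0.18037)/1.46546 + 327.7 = 220.0302, v = 465.7·(-0.21828)/1.46546 + 240.1 = 170.7342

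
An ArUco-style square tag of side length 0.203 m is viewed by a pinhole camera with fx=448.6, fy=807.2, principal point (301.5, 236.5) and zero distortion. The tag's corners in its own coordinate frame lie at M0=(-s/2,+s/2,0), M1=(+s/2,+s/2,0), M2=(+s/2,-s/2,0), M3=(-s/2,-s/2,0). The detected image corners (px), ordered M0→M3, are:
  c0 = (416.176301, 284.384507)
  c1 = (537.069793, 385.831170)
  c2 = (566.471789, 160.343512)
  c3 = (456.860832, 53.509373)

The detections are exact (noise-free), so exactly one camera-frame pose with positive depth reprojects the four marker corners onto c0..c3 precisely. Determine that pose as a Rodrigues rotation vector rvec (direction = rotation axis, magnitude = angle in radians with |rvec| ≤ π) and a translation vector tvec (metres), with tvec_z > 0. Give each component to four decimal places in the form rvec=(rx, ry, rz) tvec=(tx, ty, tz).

rvec=(-0.2146, -0.2422, 0.3973) tvec=(0.2797, -0.0147, 0.6432)

Intrinsics K: fx=448.6, fy=807.2, cx=301.5, cy=236.5
Marker side s = 0.203 m; corners in marker frame (Z=0):
  M0 = (-0.1015, +0.1015, 0)
  M1 = (+0.1015, +0.1015, 0)
  M2 = (+0.1015, -0.1015, 0)
  M3 = (-0.1015, -0.1015, 0)
Detected image corners:
  c0 = (416.176301, 284.384507) px
  c1 = (537.069793, 385.831170) px
  c2 = (566.471789, 160.343512) px
  c3 = (456.860832, 53.509373) px
Planar DLT: solve 8×8 A·h = b for H (H[2,2]=1):
  H  [+712.61074 -365.70494 +496.57041]
  H  [+578.82494 +1036.91731 +218.03411]
  H  [+0.29540 -0.39242 +1.00000]
B = K⁻¹H; ‖b₁‖=1.554632, ‖b₂‖=1.554632; λ = 2/(‖b₁‖+‖b₂‖) = 0.643239, sign → tz>0 ⇒ λ=+0.643239
r₁ = λ·B[:,0] = (+0.89409,+0.40558,+0.19002); r₂ = λ·B[:,1] = (-0.35473,+0.90025,-0.25242)
r₃ = r₁×r₂ = (-0.27344,+0.15828,+0.94878); SVD([r₁ r₂ r₃]) → R = UVᵀ:
  R  [+0.89409 -0.35473 -0.27344]
  R  [+0.40558 +0.90025 +0.15828]
  R  [+0.19002 -0.25242 +0.94878]
t = (+0.27971, -0.01472, +0.64324) m
tr R = 2.743120; θ = arccos((tr R − 1)/2) = 0.512421 rad = 29.360°
axis k = ((R−Rᵀ)₃₂, (R−Rᵀ)₁₃, (R−Rᵀ)₂₁) / (2 sinθ) = (-0.418834, -0.472633, +0.775368)
rvec = θ·k = (-0.214620, -0.242187, +0.397315)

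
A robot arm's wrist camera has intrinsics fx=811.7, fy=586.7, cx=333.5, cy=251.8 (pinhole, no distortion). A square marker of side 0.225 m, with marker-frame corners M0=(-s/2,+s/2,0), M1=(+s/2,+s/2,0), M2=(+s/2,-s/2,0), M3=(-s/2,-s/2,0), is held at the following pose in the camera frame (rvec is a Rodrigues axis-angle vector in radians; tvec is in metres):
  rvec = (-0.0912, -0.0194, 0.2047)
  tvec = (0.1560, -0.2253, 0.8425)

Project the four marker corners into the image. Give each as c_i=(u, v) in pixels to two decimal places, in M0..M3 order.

c0=(356.10, 153.98) c1=(570.61, 186.54) c2=(608.06, 37.42) c3=(398.88, 5.27)

Intrinsics K: fx=811.7, fy=586.7, cx=333.5, cy=251.8
Marker side s = 0.225 m; corners in marker frame (Z=0):
  M0 = (-0.1125, +0.1125, 0)
  M1 = (+0.1125, +0.1125, 0)
  M2 = (+0.1125, -0.1125, 0)
  M3 = (-0.1125, -0.1125, 0)
rvec = (-0.0912, -0.0194, 0.2047), |rvec| = θ = 0.22494 rad = 12.888°
Rodrigues: sinθ=0.22304, 1−cosθ=0.02519; R = I + sinθ·[k]× + (1−cosθ)·[k]×²:
    [+0.97895 -0.20210 -0.02853]
    [+0.20386 +0.97500 +0.08846]
    [+0.00994 -0.09241 +0.99567]
t = (0.1560, -0.2253, 0.8425) m
M0: Pc = R·M0+t = (+0.02313, -0.13855, +0.83099); u = 811.7·(+0.02313)/0.83099 + 333.5 = 356.0954, v = 586.7·(-0.13855)/0.83099 + 251.8 = 153.9817
M1: Pc = R·M1+t = (+0.24340, -0.09268, +0.83322); u = 811.7·(+0.24340)/0.83322 + 333.5 = 570.6089, v = 586.7·(-0.09268)/0.83322 + 251.8 = 186.5417
M2: Pc = R·M2+t = (+0.28887, -0.31205, +0.85401); u = 811.7·(+0.28887)/0.85401 + 333.5 = 608.0550, v = 586.7·(-0.31205)/0.85401 + 251.8 = 37.4226
M3: Pc = R·M3+t = (+0.06860, -0.35792, +0.85178); u = 811.7·(+0.06860)/0.85178 + 333.5 = 398.8761, v = 586.7·(-0.35792)/0.85178 + 251.8 = 5.2658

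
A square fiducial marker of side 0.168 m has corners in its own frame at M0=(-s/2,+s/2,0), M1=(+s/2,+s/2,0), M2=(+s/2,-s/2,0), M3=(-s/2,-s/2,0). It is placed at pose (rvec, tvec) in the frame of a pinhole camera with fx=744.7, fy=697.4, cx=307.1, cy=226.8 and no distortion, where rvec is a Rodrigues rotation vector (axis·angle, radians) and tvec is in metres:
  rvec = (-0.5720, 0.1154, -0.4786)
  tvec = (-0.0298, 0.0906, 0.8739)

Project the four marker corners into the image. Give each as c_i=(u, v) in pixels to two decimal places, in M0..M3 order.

c0=(243.76, 388.47) c1=(377.37, 321.88) c2=(315.70, 219.04) c3=(195.14, 278.49)

Intrinsics K: fx=744.7, fy=697.4, cx=307.1, cy=226.8
Marker side s = 0.168 m; corners in marker frame (Z=0):
  M0 = (-0.0840, +0.0840, 0)
  M1 = (+0.0840, +0.0840, 0)
  M2 = (+0.0840, -0.0840, 0)
  M3 = (-0.0840, -0.0840, 0)
rvec = (-0.5720, 0.1154, -0.4786), |rvec| = θ = 0.75469 rad = 43.241°
Rodrigues: sinθ=0.68506, 1−cosθ=0.27152; R = I + sinθ·[k]× + (1−cosθ)·[k]×²:
    [+0.88446 +0.40298 +0.23526]
    [-0.46591 +0.73483 +0.49290]
    [+0.02575 -0.54556 +0.83768]
t = (-0.0298, 0.0906, 0.8739) m
M0: Pc = R·M0+t = (-0.07024, +0.19146, +0.82591); u = 744.7·(-0.07024)/0.82591 + 307.1 = 243.7627, v = 697.4·(+0.19146)/0.82591 + 226.8 = 388.4712
M1: Pc = R·M1+t = (+0.07834, +0.11319, +0.83024); u = 744.7·(+0.07834)/0.83024 + 307.1 = 377.3729, v = 697.4·(+0.11319)/0.83024 + 226.8 = 321.8792
M2: Pc = R·M2+t = (+0.01064, -0.01026, +0.92189); u = 744.7·(+0.01064)/0.92189 + 307.1 = 315.6984, v = 697.4·(-0.01026)/0.92189 + 226.8 = 219.0366
M3: Pc = R·M3+t = (-0.13794, +0.06801, +0.91756); u = 744.7·(-0.13794)/0.91756 + 307.1 = 195.1435, v = 697.4·(+0.06801)/0.91756 + 226.8 = 278.4920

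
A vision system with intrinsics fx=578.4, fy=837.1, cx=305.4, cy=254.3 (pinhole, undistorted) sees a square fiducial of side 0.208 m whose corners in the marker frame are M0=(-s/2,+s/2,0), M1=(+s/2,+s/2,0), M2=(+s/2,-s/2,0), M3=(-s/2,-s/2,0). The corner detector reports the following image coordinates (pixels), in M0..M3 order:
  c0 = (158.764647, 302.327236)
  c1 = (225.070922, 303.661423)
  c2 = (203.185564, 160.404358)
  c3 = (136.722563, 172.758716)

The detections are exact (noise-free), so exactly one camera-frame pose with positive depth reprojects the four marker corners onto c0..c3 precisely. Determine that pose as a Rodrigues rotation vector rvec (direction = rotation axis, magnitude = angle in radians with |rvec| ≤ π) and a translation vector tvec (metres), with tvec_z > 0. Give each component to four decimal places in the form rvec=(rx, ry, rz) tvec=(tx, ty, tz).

rvec=(0.2616, 0.6211, -0.1111) tvec=(-0.2691, -0.0268, 1.2361)

Intrinsics K: fx=578.4, fy=837.1, cx=305.4, cy=254.3
Marker side s = 0.208 m; corners in marker frame (Z=0):
  M0 = (-0.1040, +0.1040, 0)
  M1 = (+0.1040, +0.1040, 0)
  M2 = (+0.1040, -0.1040, 0)
  M3 = (-0.1040, -0.1040, 0)
Detected image corners:
  c0 = (158.764647, 302.327236) px
  c1 = (225.070922, 303.661423) px
  c2 = (203.185564, 160.404358) px
  c3 = (136.722563, 172.758716) px
Planar DLT: solve 8×8 A·h = b for H (H[2,2]=1):
  H  [+233.09350 +136.13950 +179.48677]
  H  [-137.58335 +693.81463 +236.12096]
  H  [-0.47562 +0.16871 +1.00000]
B = K⁻¹H; ‖b₁‖=0.809008, ‖b₂‖=0.809008; λ = 2/(‖b₁‖+‖b₂‖) = 1.236082, sign → tz>0 ⇒ λ=+1.236082
r₁ = λ·B[:,0] = (+0.80856,-0.02456,-0.58791); r₂ = λ·B[:,1] = (+0.18083,+0.96115,+0.20854)
r₃ = r₁×r₂ = (+0.55994,-0.27493,+0.78159); SVD([r₁ r₂ r₃]) → R = UVᵀ:
  R  [+0.80856 +0.18083 +0.55994]
  R  [-0.02456 +0.96115 -0.27493]
  R  [-0.58791 +0.20854 +0.78159]
t = (-0.26909, -0.02684, +1.23608) m
tr R = 2.551294; θ = arccos((tr R − 1)/2) = 0.683057 rad = 39.136°
axis k = ((R−Rᵀ)₃₂, (R−Rᵀ)₁₃, (R−Rᵀ)₂₁) / (2 sinθ) = (+0.382997, +0.909308, -0.162706)
rvec = θ·k = (+0.261608, +0.621109, -0.111137)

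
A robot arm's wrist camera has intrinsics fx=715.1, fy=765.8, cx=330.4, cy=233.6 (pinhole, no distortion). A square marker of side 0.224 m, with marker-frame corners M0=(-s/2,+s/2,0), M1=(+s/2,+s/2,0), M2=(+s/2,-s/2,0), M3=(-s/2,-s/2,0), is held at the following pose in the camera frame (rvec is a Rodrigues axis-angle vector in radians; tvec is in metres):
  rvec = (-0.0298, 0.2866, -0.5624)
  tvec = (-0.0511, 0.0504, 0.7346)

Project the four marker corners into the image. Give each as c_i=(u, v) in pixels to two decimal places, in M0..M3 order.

Intrinsics K: fx=715.1, fy=765.8, cx=330.4, cy=233.6
Marker side s = 0.224 m; corners in marker frame (Z=0):
  M0 = (-0.1120, +0.1120, 0)
  M1 = (+0.1120, +0.1120, 0)
  M2 = (+0.1120, -0.1120, 0)
  M3 = (-0.1120, -0.1120, 0)
rvec = (-0.0298, 0.2866, -0.5624), |rvec| = θ = 0.63192 rad = 36.206°
Rodrigues: sinθ=0.59069, 1−cosθ=0.19310; R = I + sinθ·[k]× + (1−cosθ)·[k]×²:
    [+0.80733 +0.52158 +0.27601]
    [-0.52984 +0.84662 -0.05009]
    [-0.25980 -0.10580 +0.95985]
t = (-0.0511, 0.0504, 0.7346) m
M0: Pc = R·M0+t = (-0.08310, +0.20456, +0.75185); u = 715.1·(-0.08310)/0.75185 + 330.4 = 251.3584, v = 765.8·(+0.20456)/0.75185 + 233.6 = 441.9594
M1: Pc = R·M1+t = (+0.09774, +0.08588, +0.69365); u = 715.1·(+0.09774)/0.69365 + 330.4 = 431.1594, v = 765.8·(+0.08588)/0.69365 + 233.6 = 328.4112
M2: Pc = R·M2+t = (-0.01910, -0.10376, +0.71735); u = 715.1·(-0.01910)/0.71735 + 330.4 = 311.3634, v = 765.8·(-0.10376)/0.71735 + 233.6 = 122.8289
M3: Pc = R·M3+t = (-0.19994, +0.01492, +0.77555); u = 715.1·(-0.19994)/0.77555 + 330.4 = 146.0460, v = 765.8·(+0.01492)/0.77555 + 233.6 = 248.3335

c0=(251.36, 441.96) c1=(431.16, 328.41) c2=(311.36, 122.83) c3=(146.05, 248.33)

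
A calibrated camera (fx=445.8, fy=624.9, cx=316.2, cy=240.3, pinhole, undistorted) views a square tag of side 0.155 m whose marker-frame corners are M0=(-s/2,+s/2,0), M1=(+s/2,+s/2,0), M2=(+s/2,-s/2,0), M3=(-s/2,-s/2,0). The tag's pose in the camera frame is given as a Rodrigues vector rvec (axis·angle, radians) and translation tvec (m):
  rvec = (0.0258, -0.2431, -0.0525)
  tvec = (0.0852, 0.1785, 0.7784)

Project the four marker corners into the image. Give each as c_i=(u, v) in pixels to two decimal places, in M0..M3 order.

Intrinsics K: fx=445.8, fy=624.9, cx=316.2, cy=240.3
Marker side s = 0.155 m; corners in marker frame (Z=0):
  M0 = (-0.0775, +0.0775, 0)
  M1 = (+0.0775, +0.0775, 0)
  M2 = (+0.0775, -0.0775, 0)
  M3 = (-0.0775, -0.0775, 0)
rvec = (0.0258, -0.2431, -0.0525), |rvec| = θ = 0.25004 rad = 14.326°
Rodrigues: sinθ=0.24744, 1−cosθ=0.03110; R = I + sinθ·[k]× + (1−cosθ)·[k]×²:
    [+0.96923 +0.04883 -0.24125]
    [-0.05507 +0.99830 -0.01918]
    [+0.23990 +0.03188 +0.97027]
t = (0.0852, 0.1785, 0.7784) m
M0: Pc = R·M0+t = (+0.01387, +0.26014, +0.76228); u = 445.8·(+0.01387)/0.76228 + 316.2 = 324.3110, v = 624.9·(+0.26014)/0.76228 + 240.3 = 453.5544
M1: Pc = R·M1+t = (+0.16410, +0.25160, +0.79946); u = 445.8·(+0.16410)/0.79946 + 316.2 = 407.7063, v = 624.9·(+0.25160)/0.79946 + 240.3 = 436.9629
M2: Pc = R·M2+t = (+0.15653, +0.09686, +0.79452); u = 445.8·(+0.15653)/0.79452 + 316.2 = 404.0283, v = 624.9·(+0.09686)/0.79452 + 240.3 = 316.4843
M3: Pc = R·M3+t = (+0.00630, +0.10540, +0.75734); u = 445.8·(+0.00630)/0.75734 + 316.2 = 319.9082, v = 624.9·(+0.10540)/0.75734 + 240.3 = 327.2686

c0=(324.31, 453.55) c1=(407.71, 436.96) c2=(404.03, 316.48) c3=(319.91, 327.27)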